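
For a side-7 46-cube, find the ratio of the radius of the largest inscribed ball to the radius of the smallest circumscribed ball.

r_in = 7/2 (half the side); r_out = 7√46/2 (half the diagonal). Ratio = 1/√46 ≈ 0.147442.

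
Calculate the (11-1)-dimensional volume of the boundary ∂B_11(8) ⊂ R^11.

|∂B_11(8)| = 68719476736·π^5/945 ≈ 2.22535e+10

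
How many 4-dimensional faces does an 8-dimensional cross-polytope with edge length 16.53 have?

An n-cross-polytope has 2^(k+1)·C(n,k+1) k-faces. Here 2^5·C(8,5) = 32·56 = 1792.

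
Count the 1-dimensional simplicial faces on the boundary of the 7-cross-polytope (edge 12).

f_1(7-orthoplex) = 2^2 · (7 choose 2) = 84.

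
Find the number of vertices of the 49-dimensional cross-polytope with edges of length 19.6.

An n-cross-polytope has 2n vertices; here n = 49, giving 98.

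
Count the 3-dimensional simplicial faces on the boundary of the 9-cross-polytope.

Number of 3-faces = 2^(3+1) · C(9,3+1) = 16 · 126 = 2016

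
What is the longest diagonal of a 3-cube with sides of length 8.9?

d = √(8.9² + 8.9² + ... + 8.9²) [3 terms] = √(3·8.9²) = 8.9√3 ≈ 15.4153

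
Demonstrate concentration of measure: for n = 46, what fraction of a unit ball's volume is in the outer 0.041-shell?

1 - (1-0.041)^46 ≈ 0.854234 ≈ 85.42%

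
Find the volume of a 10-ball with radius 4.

Volume = π^{10/2}·(4)^10/Γ(6) = 131072·π^5/15 ≈ 2.67404e+06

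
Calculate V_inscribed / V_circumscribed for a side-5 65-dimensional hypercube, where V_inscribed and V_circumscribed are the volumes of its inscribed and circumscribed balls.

The radii are 5/2 and 5√65/2, so the volume ratio is (1/√65)^65 = 65^{-65/2} ≈ 1.20314e-59.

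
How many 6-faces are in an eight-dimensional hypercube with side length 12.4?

Choose 6 of 8 axes to span the face (C(8,6) = 28 ways), then fix each of the remaining 2 coordinates at one of its two extreme values (2^2 = 4 ways): 28·4 = 112.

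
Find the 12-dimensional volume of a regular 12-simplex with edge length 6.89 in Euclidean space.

Volume = 6.89^12 · √(13/2^12) / 12! ≈ 1.34613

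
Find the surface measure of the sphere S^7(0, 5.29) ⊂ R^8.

The surface area of an n-ball is 2π^(n/2) r^(n-1) / Γ(n/2). For n=8, r=5.29: 3.76416e+06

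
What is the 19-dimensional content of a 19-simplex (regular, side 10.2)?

Volume = 10.2^19 · √(20/2^19) / 19! ≈ 0.739671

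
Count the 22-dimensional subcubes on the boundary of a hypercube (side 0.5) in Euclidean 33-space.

Choose 22 of 33 axes to span the face (C(33,22) = 193536720 ways), then fix each of the remaining 11 coordinates at one of its two extreme values (2^11 = 2048 ways): 193536720·2048 = 396363202560.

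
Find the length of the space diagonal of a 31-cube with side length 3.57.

||(3.57,3.57,...,3.57)|| = √(31)·3.57 ≈ 19.8769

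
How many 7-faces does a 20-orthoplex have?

Number of 7-faces = 2^(7+1) · C(20,7+1) = 256 · 125970 = 32248320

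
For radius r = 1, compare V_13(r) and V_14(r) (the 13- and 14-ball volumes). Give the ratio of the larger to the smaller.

V_13(1) ≈ 0.910629, V_14(1) ≈ 0.599265. The 13-ball is larger by a factor of 1.52.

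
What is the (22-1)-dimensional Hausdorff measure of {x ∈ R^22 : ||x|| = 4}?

S_22(4) = 2·π^(22/2)·(4)^21 / Γ(22/2) = 34359738368·π^11/14175 ≈ 7.13141e+11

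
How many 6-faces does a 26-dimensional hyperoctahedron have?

An n-cross-polytope has 2^(k+1)·C(n,k+1) k-faces. Here 2^7·C(26,7) = 128·657800 = 84198400.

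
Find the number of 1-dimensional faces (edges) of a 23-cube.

Each of the 2^23 = 8388608 vertices has degree 23; total edges = 23·2^23/2 = 96468992.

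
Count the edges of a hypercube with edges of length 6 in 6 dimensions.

An n-cube has n·2^(n-1) edges. With n = 6: 6·32 = 192.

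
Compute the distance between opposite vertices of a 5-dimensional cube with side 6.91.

The space diagonal of an n-cube of side s is s√n. Here 6.91·√5 ≈ 15.4512.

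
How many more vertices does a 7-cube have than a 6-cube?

The 7-cube has 2^7 = 128 vertices. The 6-cube has 2^6 = 64 vertices. Difference: 128 - 64 = 64.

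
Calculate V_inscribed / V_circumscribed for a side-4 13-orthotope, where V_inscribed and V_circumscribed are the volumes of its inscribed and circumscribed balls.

The radii are 4/2 and 4√13/2, so the volume ratio is (1/√13)^13 = 13^{-13/2} ≈ 5.74603e-08.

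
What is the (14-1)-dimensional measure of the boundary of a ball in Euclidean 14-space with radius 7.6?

S_14(7.6) = 2·π^(14/2)·(7.6)^13 / Γ(14/2) ≈ 2.36768e+12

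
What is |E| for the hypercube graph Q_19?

Each of the 2^19 = 524288 vertices has degree 19; total edges = 19·2^19/2 = 4980736.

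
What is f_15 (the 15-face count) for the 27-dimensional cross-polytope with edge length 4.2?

An n-cross-polytope has 2^(k+1)·C(n,k+1) k-faces. Here 2^16·C(27,16) = 65536·13037895 = 854451486720.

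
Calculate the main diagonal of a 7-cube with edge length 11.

The space diagonal of an n-cube of side s is s√n. Here 11·√7 ≈ 29.1033.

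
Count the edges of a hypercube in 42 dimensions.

Number of 1-faces = C(42,1)·2^(42-1) = 42·2199023255552 = 92358976733184.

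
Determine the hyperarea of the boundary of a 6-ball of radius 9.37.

The surface area of an n-ball is 2π^(n/2) r^(n-1) / Γ(n/2). For n=6, r=9.37: 2.23948e+06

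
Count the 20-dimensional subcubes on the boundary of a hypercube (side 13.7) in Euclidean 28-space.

An n-cube has C(n,k)·2^(n-k) k-faces. Here C(28,20)·2^8 = 3108105·256 = 795674880.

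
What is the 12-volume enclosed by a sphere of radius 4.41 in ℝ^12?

The n-ball volume is π^(n/2)·r^n/Γ(n/2+1). With n=12, r=4.41: V ≈ 7.22487e+07.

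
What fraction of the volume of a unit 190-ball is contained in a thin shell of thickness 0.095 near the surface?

V(inner)/V(outer) = ((1-0.095)/1)^190 ≈ 5.797e-09, so the shell fraction is 0.9999999942.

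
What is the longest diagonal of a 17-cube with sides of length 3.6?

||(3.6,3.6,...,3.6)|| = √(17)·3.6 ≈ 14.8432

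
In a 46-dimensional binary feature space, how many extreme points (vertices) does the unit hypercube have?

An n-cube has 2^n vertices; for n = 46 that is 2^46 = 70368744177664.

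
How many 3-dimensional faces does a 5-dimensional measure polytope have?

Choose 3 of 5 axes to span the face (C(5,3) = 10 ways), then fix each of the remaining 2 coordinates at one of its two extreme values (2^2 = 4 ways): 10·4 = 40.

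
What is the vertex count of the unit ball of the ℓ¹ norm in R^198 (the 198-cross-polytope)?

The 198-dimensional cross-polytope has 2n = 2·198 = 396 vertices.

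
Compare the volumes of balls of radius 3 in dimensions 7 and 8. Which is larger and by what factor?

V_7(3) ≈ 10333.1, V_8(3) ≈ 26629.2. The 8-ball is larger by a factor of 2.577.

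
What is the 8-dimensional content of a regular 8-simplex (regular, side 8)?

V_8 = √(9) · 8^8 / (8! · 2^(8/2)) ≈ 78.019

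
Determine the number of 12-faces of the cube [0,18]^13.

Choose 12 of 13 axes to span the face (C(13,12) = 13 ways), then fix each of the remaining 1 coordinate at one of its two extreme values (2^1 = 2 ways): 13·2 = 26.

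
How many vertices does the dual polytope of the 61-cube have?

Number of vertices = 2n = 122.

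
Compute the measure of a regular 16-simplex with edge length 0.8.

For a regular n-simplex with edge a, V = (a^n / n!)·√((n+1)/2^n). With a=0.8, n=16: V ≈ 2.16673e-17.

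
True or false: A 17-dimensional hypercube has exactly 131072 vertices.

True. The 17-cube has 2^17 = 131072 vertices.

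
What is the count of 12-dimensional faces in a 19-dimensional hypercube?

An n-cube has C(n,k)·2^(n-k) k-faces. Here C(19,12)·2^7 = 50388·128 = 6449664.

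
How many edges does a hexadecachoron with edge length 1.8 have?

An n-cross-polytope has 2^(k+1)·C(n,k+1) k-faces. Here 2^2·C(4,2) = 4·6 = 24.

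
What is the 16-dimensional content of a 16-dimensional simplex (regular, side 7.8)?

V_16 = √(17) · 7.8^16 / (16! · 2^(16/2)) ≈ 0.144504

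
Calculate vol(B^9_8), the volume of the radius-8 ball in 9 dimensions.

V_9(8) = π^(9/2) · (8)^9 / Γ(9/2 + 1) = 4294967296·π^4/945 ≈ 4.42718e+08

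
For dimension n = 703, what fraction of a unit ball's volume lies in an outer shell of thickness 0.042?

1 - (1-0.042)^703 ≈ 1 - 7.942e-14 ≈ (100 - 7.94e-12)%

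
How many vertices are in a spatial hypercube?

f_0(3-cube) = (3 choose 0) · 2^3 = 8.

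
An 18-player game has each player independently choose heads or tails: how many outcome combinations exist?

Number of vertices = 2^18 = 262144.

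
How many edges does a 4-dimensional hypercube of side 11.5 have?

Each of the 2^4 = 16 vertices has degree 4; total edges = 4·2^4/2 = 32.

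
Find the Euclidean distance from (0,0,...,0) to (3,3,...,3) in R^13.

||(3,3,...,3)|| = √(13)·3 ≈ 10.8167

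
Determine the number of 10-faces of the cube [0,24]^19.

An n-cube has C(n,k)·2^(n-k) k-faces. Here C(19,10)·2^9 = 92378·512 = 47297536.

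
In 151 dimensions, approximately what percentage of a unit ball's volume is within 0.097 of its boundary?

1 - (1-0.097)^151 ≈ 0.9999997964 ≈ 99.999980%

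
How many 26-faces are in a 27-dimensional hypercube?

An n-cube has C(n,k)·2^(n-k) k-faces. Here C(27,26)·2^1 = 27·2 = 54.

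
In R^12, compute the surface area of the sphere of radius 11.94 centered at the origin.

S_12(11.94) = 2·π^(12/2)·(11.94)^11 / Γ(12/2) ≈ 1.12667e+13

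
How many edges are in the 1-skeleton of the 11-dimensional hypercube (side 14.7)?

The 11-cube has n·2^(n-1) = 11·2^10 = 11·1024 = 11264 edges.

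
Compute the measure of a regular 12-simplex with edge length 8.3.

For a regular n-simplex with edge a, V = (a^n / n!)·√((n+1)/2^n). With a=8.3, n=12: V ≈ 12.5716.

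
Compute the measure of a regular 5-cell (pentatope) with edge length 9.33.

V_4 = √(5) · 9.33^4 / (4! · 2^(4/2)) ≈ 176.498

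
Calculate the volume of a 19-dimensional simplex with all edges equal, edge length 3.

Volume = 3^19 · √(20/2^19) / 19! ≈ 5.90119e-11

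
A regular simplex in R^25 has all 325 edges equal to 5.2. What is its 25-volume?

V = (5.2^25 / 25!) · √((25+1) / 2^25) ≈ 4.50868e-11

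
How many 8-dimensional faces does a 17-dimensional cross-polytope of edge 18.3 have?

An n-cross-polytope has 2^(k+1)·C(n,k+1) k-faces. Here 2^9·C(17,9) = 512·24310 = 12446720.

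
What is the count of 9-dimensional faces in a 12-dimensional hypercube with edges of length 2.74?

f_9(12-cube) = (12 choose 9) · 2^3 = 1760.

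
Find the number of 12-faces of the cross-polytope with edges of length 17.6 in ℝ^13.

Number of 12-faces = 2^(12+1) · C(13,12+1) = 8192 · 1 = 8192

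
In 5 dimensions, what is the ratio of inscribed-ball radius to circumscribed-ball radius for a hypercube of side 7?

For an n-cube of any side s, the inradius is s/2 and the circumradius is s√n/2, so the ratio is 1/√5 ≈ 0.447214.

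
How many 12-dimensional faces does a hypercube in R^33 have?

Number of 12-faces = C(33,12) · 2^(33-12) = 354817320 · 2097152 = 744105852272640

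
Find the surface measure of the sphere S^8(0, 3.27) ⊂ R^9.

The surface area of an n-ball is 2π^(n/2) r^(n-1) / Γ(n/2). For n=9, r=3.27: 388099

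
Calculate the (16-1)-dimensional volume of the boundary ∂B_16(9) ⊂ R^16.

S_16(9) = 2·π^(16/2)·(9)^15 / Γ(16/2) = 22876792454961·π^8/280 ≈ 7.7524e+14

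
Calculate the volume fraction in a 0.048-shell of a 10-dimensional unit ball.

1 - (1-0.048)^10 ≈ 0.388538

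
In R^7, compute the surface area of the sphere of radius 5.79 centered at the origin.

|∂B_7(5.79)| ≈ 1.24609e+06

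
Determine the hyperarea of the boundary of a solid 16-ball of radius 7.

|∂B_16(7)| = 678223072849·π^8/360 ≈ 1.78759e+13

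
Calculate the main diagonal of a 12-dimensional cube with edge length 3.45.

The space diagonal of an n-cube of side s is s√n. Here 3.45·√12 ≈ 11.9512.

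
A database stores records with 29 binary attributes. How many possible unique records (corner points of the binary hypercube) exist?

An n-cube has 2^n vertices; for n = 29 that is 2^29 = 536870912.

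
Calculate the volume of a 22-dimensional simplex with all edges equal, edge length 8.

V = (8^22 / 22!) · √((22+1) / 2^22) ≈ 0.000153726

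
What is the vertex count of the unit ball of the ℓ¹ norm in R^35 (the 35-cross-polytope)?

The 35-dimensional cross-polytope has 2n = 2·35 = 70 vertices.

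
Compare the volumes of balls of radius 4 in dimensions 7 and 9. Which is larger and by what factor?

V_7(4) ≈ 77410.6, V_9(4) ≈ 864684. The 9-ball is larger by a factor of 11.17.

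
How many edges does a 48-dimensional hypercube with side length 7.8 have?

Number of 1-faces = C(48,1)·2^(48-1) = 48·140737488355328 = 6755399441055744.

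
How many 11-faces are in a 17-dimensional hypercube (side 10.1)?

f_11(17-cube) = (17 choose 11) · 2^6 = 792064.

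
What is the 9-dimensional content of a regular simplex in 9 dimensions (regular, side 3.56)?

For a regular n-simplex with edge a, V = (a^n / n!)·√((n+1)/2^n). With a=3.56, n=9: V ≈ 0.0353714.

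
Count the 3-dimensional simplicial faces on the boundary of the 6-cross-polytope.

Each 3-face is the convex hull of 4 vertices, one chosen as ±e_i from each of 4 distinct axes: 2^4·C(6,4) = 240.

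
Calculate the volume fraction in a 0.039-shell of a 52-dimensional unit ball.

1 - (1-0.039)^52 ≈ 0.873638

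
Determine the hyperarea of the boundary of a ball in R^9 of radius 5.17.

|∂B_9(5.17)| ≈ 1.51525e+07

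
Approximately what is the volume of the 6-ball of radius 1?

V = π^3/6 ≈ 5.16771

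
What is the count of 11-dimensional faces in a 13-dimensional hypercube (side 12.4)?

f_11(13-cube) = (13 choose 11) · 2^2 = 312.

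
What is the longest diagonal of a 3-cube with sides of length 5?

||(5,5,...,5)|| = √(3)·5 ≈ 8.66025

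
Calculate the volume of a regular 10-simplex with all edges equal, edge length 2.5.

Volume = 2.5^10 · √(11/2^10) / 10! ≈ 0.000272385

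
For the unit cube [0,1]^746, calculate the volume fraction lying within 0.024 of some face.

The inner cube has side 1-2·0.024 = 0.952 and volume (0.952)^746 ≈ 1.157e-16, so the shell holds 1 - 1.157e-16 of the volume.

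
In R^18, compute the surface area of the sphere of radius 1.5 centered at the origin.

|∂B_18(1.5)| = 14348907·π^9/293601280 ≈ 1456.83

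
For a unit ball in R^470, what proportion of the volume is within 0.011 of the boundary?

1 - (1-0.011)^470 ≈ 0.994476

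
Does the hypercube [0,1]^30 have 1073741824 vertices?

True. The 30-cube has 2^30 = 1073741824 vertices.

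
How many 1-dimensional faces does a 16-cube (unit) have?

Choose 1 of 16 axes to span the face (C(16,1) = 16 ways), then fix each of the remaining 15 coordinates at one of its two extreme values (2^15 = 32768 ways): 16·32768 = 524288.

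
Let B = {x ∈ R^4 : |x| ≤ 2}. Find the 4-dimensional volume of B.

V = 8·π^2 ≈ 78.9568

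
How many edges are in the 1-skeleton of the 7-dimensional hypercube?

Number of 1-faces = C(7,1)·2^(7-1) = 7·64 = 448.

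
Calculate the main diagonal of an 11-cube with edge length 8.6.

||(8.6,8.6,...,8.6)|| = √(11)·8.6 ≈ 28.523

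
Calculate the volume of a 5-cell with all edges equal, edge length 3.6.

V_4 = √(5) · 3.6^4 / (4! · 2^(4/2)) ≈ 3.91222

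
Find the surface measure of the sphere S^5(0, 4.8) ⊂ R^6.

The surface area of an n-ball is 2π^(n/2) r^(n-1) / Γ(n/2). For n=6, r=4.8: 79005.2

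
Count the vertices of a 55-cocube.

An n-cross-polytope has 2n vertices; here n = 55, giving 110.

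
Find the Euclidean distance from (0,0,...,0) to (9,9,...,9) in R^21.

Diagonal = √21 · 9 ≈ 41.2432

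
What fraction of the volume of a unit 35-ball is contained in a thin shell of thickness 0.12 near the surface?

1 - (1-0.12)^35 ≈ 0.9886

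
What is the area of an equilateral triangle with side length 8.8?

Area = (√3/4) · 8.8² = 33.5325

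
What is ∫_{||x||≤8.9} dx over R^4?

The n-ball volume is π^(n/2)·r^n/Γ(n/2+1). With n=4, r=8.9: V ≈ 30962.1.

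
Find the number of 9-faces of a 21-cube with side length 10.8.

Number of 9-faces = C(21,9) · 2^(21-9) = 293930 · 4096 = 1203937280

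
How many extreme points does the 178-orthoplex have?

The 178-dimensional cross-polytope has 2n = 2·178 = 356 vertices.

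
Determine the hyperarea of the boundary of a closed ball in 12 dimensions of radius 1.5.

S = n·V_n(r)/r = 12·V_12(1.5)/1.5 (volume-to-surface relation), giving 59049·π^6/40960 ≈ 1385.96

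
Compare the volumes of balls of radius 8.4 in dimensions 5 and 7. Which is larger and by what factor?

V_5(8.4) ≈ 220138, V_7(8.4) ≈ 1.39423e+07. The 7-ball is larger by a factor of 63.33.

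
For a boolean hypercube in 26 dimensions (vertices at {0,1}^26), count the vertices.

An n-cube has 2^n vertices; for n = 26 that is 2^26 = 67108864.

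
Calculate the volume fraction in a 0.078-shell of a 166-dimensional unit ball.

V(inner)/V(outer) = ((1-0.078)/1)^166 ≈ 1.397e-06, so the shell fraction is 0.9999986026.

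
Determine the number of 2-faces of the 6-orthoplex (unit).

f_2(6-orthoplex) = 2^3 · (6 choose 3) = 160.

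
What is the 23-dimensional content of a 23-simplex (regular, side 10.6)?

Volume = 10.6^23 · √(24/2^23) / 23! ≈ 0.024992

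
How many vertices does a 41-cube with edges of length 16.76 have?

An n-cube has 2^n vertices; for n = 41 that is 2^41 = 2199023255552.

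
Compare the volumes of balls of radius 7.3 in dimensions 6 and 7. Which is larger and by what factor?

V_6(7.3) ≈ 782052, V_7(7.3) ≈ 5.21964e+06. The 7-ball is larger by a factor of 6.674.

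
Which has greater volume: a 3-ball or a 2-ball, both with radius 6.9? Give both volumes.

V_3(6.9) ≈ 1376.06. V_2(6.9) ≈ 149.571. The 3-ball is larger.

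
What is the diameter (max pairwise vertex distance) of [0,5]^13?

d = √(5² + 5² + ... + 5²) [13 terms] = √(13·5²) = 5√13 ≈ 18.0278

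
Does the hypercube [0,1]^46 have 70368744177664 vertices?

True. The 46-cube has 2^46 = 70368744177664 vertices.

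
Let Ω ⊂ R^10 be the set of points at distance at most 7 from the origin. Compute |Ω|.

The n-ball volume is π^(n/2)·r^n/Γ(n/2+1). With n=10, r=7: V = 282475249·π^5/120 ≈ 7.20358e+08.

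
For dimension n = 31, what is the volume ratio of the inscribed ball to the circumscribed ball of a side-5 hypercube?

Volume scales as r^n, and r_in/r_out = 1/√31, giving (1/√31)^31 ≈ 7.65409e-24.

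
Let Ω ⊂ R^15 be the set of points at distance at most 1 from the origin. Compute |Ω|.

V_15(1) = π^(15/2) · (1)^15 / Γ(15/2 + 1) = 256·π^7/2027025 ≈ 0.381443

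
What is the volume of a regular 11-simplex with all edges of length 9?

V = (9^11 / 11!) · √((11+1) / 2^11) ≈ 60.178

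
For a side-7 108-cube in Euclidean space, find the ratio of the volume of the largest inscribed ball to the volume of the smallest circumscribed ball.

V_in/V_out = n^(-n/2) = 108^(-108/2) ≈ 1.56717e-110.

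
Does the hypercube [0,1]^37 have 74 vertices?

False. The 37-cube has 2^37 = 137438953472 vertices.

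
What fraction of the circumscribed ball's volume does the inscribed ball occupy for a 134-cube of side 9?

V_in/V_out = n^(-n/2) = 134^(-134/2) ≈ 3.04774e-143.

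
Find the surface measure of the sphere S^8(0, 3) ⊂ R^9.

S = n·V_n(r)/r = 9·V_9(3)/3 (volume-to-surface relation), giving 69984·π^4/35 ≈ 194774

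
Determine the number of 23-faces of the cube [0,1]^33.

Number of 23-faces = C(33,23) · 2^(33-23) = 92561040 · 1024 = 94782504960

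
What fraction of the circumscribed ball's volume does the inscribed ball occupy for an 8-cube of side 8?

The radii are 8/2 and 8√8/2, so the volume ratio is (1/√8)^8 = 8^{-8/2} ≈ 0.000244141.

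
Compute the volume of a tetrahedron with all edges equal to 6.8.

Volume = (√2/12) · 6.8³ = 37.0562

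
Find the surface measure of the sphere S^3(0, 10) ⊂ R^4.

S = n·V_n(r)/r = 4·V_4(10)/10 (volume-to-surface relation), giving 2000·π^2 ≈ 19739.2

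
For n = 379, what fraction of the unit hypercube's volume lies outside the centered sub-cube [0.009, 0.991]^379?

Shell fraction = 1 - (1-0.018)^379 ≈ 0.998976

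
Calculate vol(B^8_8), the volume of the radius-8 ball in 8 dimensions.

The n-ball volume is π^(n/2)·r^n/Γ(n/2+1). With n=8, r=8: V = 2097152·π^4/3 ≈ 6.80939e+07.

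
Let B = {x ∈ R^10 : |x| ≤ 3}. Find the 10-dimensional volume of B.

The n-ball volume is π^(n/2)·r^n/Γ(n/2+1). With n=10, r=3: V = 19683·π^5/40 ≈ 150585.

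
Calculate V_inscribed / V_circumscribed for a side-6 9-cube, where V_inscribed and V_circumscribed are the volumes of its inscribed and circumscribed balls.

Volume scales as r^n, and r_in/r_out = 1/√9, giving (1/√9)^9 ≈ 5.08053e-05.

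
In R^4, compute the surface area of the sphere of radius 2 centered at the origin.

|∂B_4(2)| = 16·π^2 ≈ 157.914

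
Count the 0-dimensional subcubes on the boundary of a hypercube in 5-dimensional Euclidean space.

f_0(5-cube) = (5 choose 0) · 2^5 = 32.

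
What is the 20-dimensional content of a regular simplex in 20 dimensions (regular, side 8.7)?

Volume = 8.7^20 · √(21/2^20) / 20! ≈ 0.0113519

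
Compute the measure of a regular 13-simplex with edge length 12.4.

Volume = 12.4^13 · √(14/2^13) / 13! ≈ 1087.85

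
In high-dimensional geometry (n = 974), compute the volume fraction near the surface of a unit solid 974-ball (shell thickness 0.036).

1 - (1-0.036)^974 ≈ 1 - 3.098e-16 ≈ (100 - 3.33e-14)%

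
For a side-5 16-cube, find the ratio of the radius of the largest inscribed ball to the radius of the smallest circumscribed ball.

r_in = 5/2 (half the side); r_out = 5√16/2 (half the diagonal). Ratio = 1/√16 ≈ 0.25.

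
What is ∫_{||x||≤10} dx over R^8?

Volume = π^{8/2}·(10)^8/Γ(5) = 12500000·π^4/3 ≈ 4.05871e+08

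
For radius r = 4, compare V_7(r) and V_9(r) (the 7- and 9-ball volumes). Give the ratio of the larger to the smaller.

V_7(4) ≈ 77410.6, V_9(4) ≈ 864684. The 9-ball is larger by a factor of 11.17.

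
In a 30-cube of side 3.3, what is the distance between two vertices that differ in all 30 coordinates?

The space diagonal of an n-cube of side s is s√n. Here 3.3·√30 ≈ 18.0748.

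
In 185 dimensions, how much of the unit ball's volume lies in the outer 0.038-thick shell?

V(inner)/V(outer) = ((1-0.038)/1)^185 ≈ 0.0007716, so the shell fraction is 0.999228.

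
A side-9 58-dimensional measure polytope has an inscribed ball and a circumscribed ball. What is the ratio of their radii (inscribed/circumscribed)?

r_in / r_out = (9/2) / (9√58/2) = 1/√58 ≈ 0.131306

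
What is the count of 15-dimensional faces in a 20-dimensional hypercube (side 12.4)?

An n-cube has C(n,k)·2^(n-k) k-faces. Here C(20,15)·2^5 = 15504·32 = 496128.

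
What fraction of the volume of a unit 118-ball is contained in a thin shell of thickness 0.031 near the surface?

V(inner)/V(outer) = ((1-0.031)/1)^118 ≈ 0.02433, so the shell fraction is 0.975666.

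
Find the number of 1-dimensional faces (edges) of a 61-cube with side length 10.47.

Each of the 2^61 = 2305843009213693952 vertices has degree 61; total edges = 61·2^61/2 = 70328211781017665536.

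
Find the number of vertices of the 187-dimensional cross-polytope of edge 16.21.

Number of vertices = 2n = 374.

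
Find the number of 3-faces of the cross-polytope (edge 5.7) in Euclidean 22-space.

Each 3-face is the convex hull of 4 vertices, one chosen as ±e_i from each of 4 distinct axes: 2^4·C(22,4) = 117040.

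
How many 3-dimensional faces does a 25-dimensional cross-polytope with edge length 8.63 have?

Each 3-face is the convex hull of 4 vertices, one chosen as ±e_i from each of 4 distinct axes: 2^4·C(25,4) = 202400.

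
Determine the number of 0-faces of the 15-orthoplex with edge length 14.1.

f_0(15-orthoplex) = 2^1 · (15 choose 1) = 30.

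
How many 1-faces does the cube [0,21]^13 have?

The 13-cube has n·2^(n-1) = 13·2^12 = 13·4096 = 53248 edges.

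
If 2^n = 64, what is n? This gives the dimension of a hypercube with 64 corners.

n = log_2(64) = 6.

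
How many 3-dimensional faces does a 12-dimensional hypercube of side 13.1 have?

Number of 3-faces = C(12,3) · 2^(12-3) = 220 · 512 = 112640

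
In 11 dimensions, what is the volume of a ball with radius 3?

The n-ball volume is π^(n/2)·r^n/Γ(n/2+1). With n=11, r=3: V = 419904·π^5/385 ≈ 333763.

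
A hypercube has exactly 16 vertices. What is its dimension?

Since 2^n = 16, we have n = 4.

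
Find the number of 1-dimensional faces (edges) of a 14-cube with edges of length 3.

Number of 1-faces = C(14,1)·2^(14-1) = 14·8192 = 114688.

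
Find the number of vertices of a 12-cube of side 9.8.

The 12-cube has 2^12 = 4096 vertices.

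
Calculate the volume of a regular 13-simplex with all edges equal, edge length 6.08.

V = (6.08^13 / 13!) · √((13+1) / 2^13) ≈ 0.103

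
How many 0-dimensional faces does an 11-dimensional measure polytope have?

f_0(11-cube) = (11 choose 0) · 2^11 = 2048.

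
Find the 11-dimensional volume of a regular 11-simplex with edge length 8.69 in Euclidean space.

V = (8.69^11 / 11!) · √((11+1) / 2^11) ≈ 40.9249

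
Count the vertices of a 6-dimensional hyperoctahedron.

The vertices are ±e_1, ..., ±e_6, so there are 2·6 = 12.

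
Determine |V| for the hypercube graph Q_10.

The 10-cube has 2^10 = 1024 vertices.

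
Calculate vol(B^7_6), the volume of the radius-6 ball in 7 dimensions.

V = 1492992·π^3/35 ≈ 1.32263e+06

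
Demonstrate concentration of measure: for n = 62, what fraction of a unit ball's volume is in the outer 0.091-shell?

1 - (1-0.091)^62 ≈ 0.997303 ≈ 99.73%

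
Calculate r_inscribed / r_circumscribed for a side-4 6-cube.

Ratio = (s/2)/(s√6/2) = 6^(-1/2) ≈ 0.408248.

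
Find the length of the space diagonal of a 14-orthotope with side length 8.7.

Diagonal = √14 · 8.7 ≈ 32.5524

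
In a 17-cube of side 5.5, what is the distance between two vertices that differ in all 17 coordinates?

||(5.5,5.5,...,5.5)|| = √(17)·5.5 ≈ 22.6771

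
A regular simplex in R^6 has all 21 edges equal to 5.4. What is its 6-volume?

For a regular n-simplex with edge a, V = (a^n / n!)·√((n+1)/2^n). With a=5.4, n=6: V ≈ 11.3891.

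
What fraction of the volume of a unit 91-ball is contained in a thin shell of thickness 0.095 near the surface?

1 - (1-0.095)^91 ≈ 0.999886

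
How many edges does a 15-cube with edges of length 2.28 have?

An n-cube has n·2^(n-1) edges. With n = 15: 15·16384 = 245760.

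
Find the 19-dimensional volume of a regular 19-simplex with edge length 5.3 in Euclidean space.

V = (5.3^19 / 19!) · √((19+1) / 2^19) ≈ 2.93006e-06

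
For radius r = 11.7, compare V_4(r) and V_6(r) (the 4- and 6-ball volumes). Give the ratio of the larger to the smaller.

V_4(11.7) ≈ 92472.6, V_6(11.7) ≈ 1.3256e+07. The 6-ball is larger by a factor of 143.4.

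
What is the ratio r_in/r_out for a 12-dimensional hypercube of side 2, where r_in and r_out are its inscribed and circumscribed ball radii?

Ratio = (s/2)/(s√12/2) = 12^(-1/2) ≈ 0.288675.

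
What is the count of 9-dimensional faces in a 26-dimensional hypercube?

Choose 9 of 26 axes to span the face (C(26,9) = 3124550 ways), then fix each of the remaining 17 coordinates at one of its two extreme values (2^17 = 131072 ways): 3124550·131072 = 409541017600.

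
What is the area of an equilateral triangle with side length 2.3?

Area = (√3/4) · 2.3² = 2.29064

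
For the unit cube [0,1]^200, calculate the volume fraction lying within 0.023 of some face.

Shell fraction = 1 - (1-0.046)^200 ≈ 0.999919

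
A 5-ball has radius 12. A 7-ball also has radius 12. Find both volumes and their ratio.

V_5(12) ≈ 1.3098e+06. V_7(12) ≈ 1.69297e+08. Ratio V_5/V_7 ≈ 0.007737.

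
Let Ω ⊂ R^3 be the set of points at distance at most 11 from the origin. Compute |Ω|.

The n-ball volume is π^(n/2)·r^n/Γ(n/2+1). With n=3, r=11: V = 5324·π/3 ≈ 5575.28.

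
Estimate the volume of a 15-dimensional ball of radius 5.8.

Volume = π^{15/2}·(5.8)^15/Γ(17/2) ≈ 1.07857e+11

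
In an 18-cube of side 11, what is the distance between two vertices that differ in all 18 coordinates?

Diagonal = √18 · 11 ≈ 46.669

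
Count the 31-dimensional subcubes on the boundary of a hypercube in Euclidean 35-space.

An n-cube has C(n,k)·2^(n-k) k-faces. Here C(35,31)·2^4 = 52360·16 = 837760.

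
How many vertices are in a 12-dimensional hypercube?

Number of 0-faces = C(12,0) · 2^(12-0) = 1 · 4096 = 4096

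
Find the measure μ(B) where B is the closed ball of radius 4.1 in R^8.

The n-ball volume is π^(n/2)·r^n/Γ(n/2+1). With n=8, r=4.1: V ≈ 324085.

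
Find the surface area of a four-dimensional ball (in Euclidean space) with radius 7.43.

S = n·V_n(r)/r = 4·V_4(7.43)/7.43 (volume-to-surface relation), giving 8096.48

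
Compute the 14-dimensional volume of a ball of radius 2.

V = 1024·π^7/315 ≈ 9818.35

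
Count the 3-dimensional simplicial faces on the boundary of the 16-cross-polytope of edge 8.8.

Number of 3-faces = 2^(3+1) · C(16,3+1) = 16 · 1820 = 29120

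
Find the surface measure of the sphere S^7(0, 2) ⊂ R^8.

S_8(2) = 2·π^(8/2)·(2)^7 / Γ(8/2) = 128·π^4/3 ≈ 4156.12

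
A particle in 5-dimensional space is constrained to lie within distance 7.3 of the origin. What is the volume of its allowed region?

V_5(7.3) = π^(5/2) · (7.3)^5 / Γ(5/2 + 1) ≈ 109122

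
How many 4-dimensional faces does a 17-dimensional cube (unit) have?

Number of 4-faces = C(17,4) · 2^(17-4) = 2380 · 8192 = 19496960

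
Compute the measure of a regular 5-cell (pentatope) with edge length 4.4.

V = (4.4^4 / 4!) · √((4+1) / 2^4) ≈ 8.73021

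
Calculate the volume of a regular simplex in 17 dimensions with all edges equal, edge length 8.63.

Volume = 8.63^17 · √(18/2^17) / 17! ≈ 0.269151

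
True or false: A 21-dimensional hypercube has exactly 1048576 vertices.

False. The 21-cube has 2^21 = 2097152 vertices.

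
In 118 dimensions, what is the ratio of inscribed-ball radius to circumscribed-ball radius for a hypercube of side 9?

r_in = 9/2 (half the side); r_out = 9√118/2 (half the diagonal). Ratio = 1/√118 ≈ 0.0920575.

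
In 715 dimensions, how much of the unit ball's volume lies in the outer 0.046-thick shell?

V(inner)/V(outer) = ((1-0.046)/1)^715 ≈ 2.383e-15, so the shell fraction is 1 - 2.383e-15.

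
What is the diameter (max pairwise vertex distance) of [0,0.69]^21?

Diagonal = √21 · 0.69 ≈ 3.16198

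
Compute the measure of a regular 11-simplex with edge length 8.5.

V = (8.5^11 / 11!) · √((11+1) / 2^11) ≈ 32.0906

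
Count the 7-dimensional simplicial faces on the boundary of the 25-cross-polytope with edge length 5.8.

An n-cross-polytope has 2^(k+1)·C(n,k+1) k-faces. Here 2^8·C(25,8) = 256·1081575 = 276883200.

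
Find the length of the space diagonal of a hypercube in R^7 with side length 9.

d = √(9² + 9² + ... + 9²) [7 terms] = √(7·9²) = 9√7 ≈ 23.8118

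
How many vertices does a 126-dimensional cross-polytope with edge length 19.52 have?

The vertices are ±e_1, ..., ±e_126, so there are 2·126 = 252.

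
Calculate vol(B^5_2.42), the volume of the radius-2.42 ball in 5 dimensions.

The n-ball volume is π^(n/2)·r^n/Γ(n/2+1). With n=5, r=2.42: V ≈ 436.893.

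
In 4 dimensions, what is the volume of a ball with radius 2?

V = 8·π^2 ≈ 78.9568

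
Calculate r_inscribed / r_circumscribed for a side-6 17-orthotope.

For an n-cube of any side s, the inradius is s/2 and the circumradius is s√n/2, so the ratio is 1/√17 ≈ 0.242536.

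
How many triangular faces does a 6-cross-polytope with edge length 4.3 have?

Each 2-face is the convex hull of 3 vertices, one chosen as ±e_i from each of 3 distinct axes: 2^3·C(6,3) = 160.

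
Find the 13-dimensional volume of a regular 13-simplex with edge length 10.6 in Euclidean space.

For a regular n-simplex with edge a, V = (a^n / n!)·√((n+1)/2^n). With a=10.6, n=13: V ≈ 141.601.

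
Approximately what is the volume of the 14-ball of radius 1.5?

Volume = π^{14/2}·(1.5)^14/Γ(8) = 531441·π^7/9175040 ≈ 174.943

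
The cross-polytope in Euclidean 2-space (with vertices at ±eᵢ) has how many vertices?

Number of vertices = 2n = 4.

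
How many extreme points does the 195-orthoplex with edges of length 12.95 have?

Number of vertices = 2n = 390.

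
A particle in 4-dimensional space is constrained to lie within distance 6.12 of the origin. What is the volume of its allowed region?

The n-ball volume is π^(n/2)·r^n/Γ(n/2+1). With n=4, r=6.12: V ≈ 6922.7.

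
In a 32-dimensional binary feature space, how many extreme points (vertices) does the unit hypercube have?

Number of vertices = 2^32 = 4294967296.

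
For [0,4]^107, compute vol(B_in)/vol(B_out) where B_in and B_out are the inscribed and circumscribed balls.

The radii are 4/2 and 4√107/2, so the volume ratio is (1/√107)^107 = 107^{-107/2} ≈ 2.67897e-109.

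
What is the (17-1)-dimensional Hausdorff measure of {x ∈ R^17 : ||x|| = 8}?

The surface area of an n-ball is 2π^(n/2) r^(n-1) / Γ(n/2). For n=17, r=8: 144115188075855872·π^8/2027025 ≈ 6.74605e+14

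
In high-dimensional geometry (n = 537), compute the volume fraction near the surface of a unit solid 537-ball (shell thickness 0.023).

1 - (1-0.023)^537 ≈ 0.9999962556 ≈ 99.999626%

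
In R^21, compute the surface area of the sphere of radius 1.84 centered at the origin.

The surface area of an n-ball is 2π^(n/2) r^(n-1) / Γ(n/2). For n=21, r=1.84: 57959.4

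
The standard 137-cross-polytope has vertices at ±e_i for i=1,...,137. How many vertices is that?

The 137-dimensional cross-polytope has 2n = 2·137 = 274 vertices.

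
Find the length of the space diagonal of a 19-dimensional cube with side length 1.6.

The space diagonal of an n-cube of side s is s√n. Here 1.6·√19 ≈ 6.97424.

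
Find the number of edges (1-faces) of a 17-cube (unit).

Number of 1-faces = C(17,1) · 2^(17-1) = 17 · 65536 = 1114112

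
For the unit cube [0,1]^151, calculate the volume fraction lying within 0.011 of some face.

The inner cube has side 1-2·0.011 = 0.978 and volume (0.978)^151 ≈ 0.03477, so the shell holds 0.965233 of the volume.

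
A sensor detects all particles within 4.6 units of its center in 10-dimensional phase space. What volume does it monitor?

The n-ball volume is π^(n/2)·r^n/Γ(n/2+1). With n=10, r=4.6: V ≈ 1.0818e+07.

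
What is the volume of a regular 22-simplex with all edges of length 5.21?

V = (5.21^22 / 22!) · √((22+1) / 2^22) ≈ 1.228e-08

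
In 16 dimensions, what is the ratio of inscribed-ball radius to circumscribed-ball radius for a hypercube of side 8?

r_in = 8/2 (half the side); r_out = 8√16/2 (half the diagonal). Ratio = 1/√16 ≈ 0.25.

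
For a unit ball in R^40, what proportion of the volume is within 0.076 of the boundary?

1 - (1-0.076)^40 ≈ 0.957648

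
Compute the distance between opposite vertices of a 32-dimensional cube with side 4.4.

Diagonal = √32 · 4.4 ≈ 24.8902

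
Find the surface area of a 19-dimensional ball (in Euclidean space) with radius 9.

S = n·V_n(r)/r = 19·V_19(9)/9 (volume-to-surface relation), giving 1897492673384285184·π^9/425425 ≈ 1.32955e+17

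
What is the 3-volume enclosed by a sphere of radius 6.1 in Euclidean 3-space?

Volume = π^{3/2}·(6.1)^3/Γ(5/2) ≈ 950.776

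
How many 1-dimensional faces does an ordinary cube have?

Number of 1-faces = C(3,1) · 2^(3-1) = 3 · 4 = 12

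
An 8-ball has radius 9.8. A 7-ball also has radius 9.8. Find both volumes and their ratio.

V_8(9.8) ≈ 3.453e+08. V_7(9.8) ≈ 4.10169e+07. Ratio V_8/V_7 ≈ 8.418.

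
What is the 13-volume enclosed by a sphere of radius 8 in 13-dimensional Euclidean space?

Volume = π^{13/2}·(8)^13/Γ(15/2) = 70368744177664·π^6/135135 ≈ 5.00623e+11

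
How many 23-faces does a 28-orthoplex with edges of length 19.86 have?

f_23(28-orthoplex) = 2^24 · (28 choose 24) = 343513497600.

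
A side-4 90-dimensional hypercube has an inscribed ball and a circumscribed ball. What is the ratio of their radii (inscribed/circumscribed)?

For an n-cube of any side s, the inradius is s/2 and the circumradius is s√n/2, so the ratio is 1/√90 ≈ 0.105409.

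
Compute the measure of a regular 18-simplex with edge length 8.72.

V = (8.72^18 / 18!) · √((18+1) / 2^18) ≈ 0.112996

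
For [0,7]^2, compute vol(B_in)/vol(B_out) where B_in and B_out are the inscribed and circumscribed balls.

V_in / V_out = (r_in/r_out)^2 = (1/√2)^2 = 2^(-2/2) ≈ 0.5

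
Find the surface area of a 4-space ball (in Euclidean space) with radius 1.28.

|∂B_4(1.28)| ≈ 41.3961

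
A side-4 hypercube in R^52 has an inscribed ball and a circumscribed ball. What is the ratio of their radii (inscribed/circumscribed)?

Ratio = (s/2)/(s√52/2) = 52^(-1/2) ≈ 0.138675.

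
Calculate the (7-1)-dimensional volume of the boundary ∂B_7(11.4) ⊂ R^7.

The surface area of an n-ball is 2π^(n/2) r^(n-1) / Γ(n/2). For n=7, r=11.4: 7.25951e+07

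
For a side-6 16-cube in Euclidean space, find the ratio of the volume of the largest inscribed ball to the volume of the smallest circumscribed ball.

V_in/V_out = n^(-n/2) = 16^(-16/2) ≈ 2.32831e-10.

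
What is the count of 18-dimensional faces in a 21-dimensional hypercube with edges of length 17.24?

Number of 18-faces = C(21,18) · 2^(21-18) = 1330 · 8 = 10640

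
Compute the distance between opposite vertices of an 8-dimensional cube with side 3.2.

||(3.2,3.2,...,3.2)|| = √(8)·3.2 ≈ 9.05097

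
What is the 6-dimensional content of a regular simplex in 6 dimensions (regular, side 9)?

V_6 = √(7) · 9^6 / (6! · 2^(6/2)) ≈ 244.108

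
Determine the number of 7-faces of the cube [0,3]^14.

An n-cube has C(n,k)·2^(n-k) k-faces. Here C(14,7)·2^7 = 3432·128 = 439296.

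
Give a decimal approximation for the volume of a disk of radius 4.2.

V_2(4.2) = π^(2/2) · (4.2)^2 / Γ(2/2 + 1) ≈ 55.4177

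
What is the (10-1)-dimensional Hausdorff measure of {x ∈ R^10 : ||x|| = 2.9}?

S_10(2.9) = 2·π^(10/2)·(2.9)^9 / Γ(10/2) ≈ 369956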